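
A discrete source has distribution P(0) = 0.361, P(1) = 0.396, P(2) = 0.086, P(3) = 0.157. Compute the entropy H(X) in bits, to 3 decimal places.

H = −Σ pᵢ log₂ pᵢ.
−0.361·log₂(0.361) = 0.5306
−0.396·log₂(0.396) = 0.5292
−0.086·log₂(0.086) = 0.3044
−0.157·log₂(0.157) = 0.4194
Sum ≈ 1.7836 → 1.784 bits.

1.784 bits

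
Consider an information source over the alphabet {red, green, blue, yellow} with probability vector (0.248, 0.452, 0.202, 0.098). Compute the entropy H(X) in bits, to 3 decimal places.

1.811 bits

H = −Σ pᵢ log₂ pᵢ.
−0.248·log₂(0.248) = 0.4989
−0.452·log₂(0.452) = 0.5178
−0.202·log₂(0.202) = 0.4661
−0.098·log₂(0.098) = 0.3284
Sum ≈ 1.8112 → 1.811 bits.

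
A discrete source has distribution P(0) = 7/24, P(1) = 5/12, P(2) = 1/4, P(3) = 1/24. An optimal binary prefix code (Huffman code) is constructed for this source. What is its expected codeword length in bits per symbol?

1.875 bits/symbol

Repeatedly combine the two least-probable nodes; the expected code length is the sum of the merged weights.
merge 1/24 + 1/4 → 7/24
merge 7/24 + 7/24 → 7/12
merge 5/12 + 7/12 → 1
L = 7/24 + 7/12 + 1 = 15/8 = 1.875 bits/symbol.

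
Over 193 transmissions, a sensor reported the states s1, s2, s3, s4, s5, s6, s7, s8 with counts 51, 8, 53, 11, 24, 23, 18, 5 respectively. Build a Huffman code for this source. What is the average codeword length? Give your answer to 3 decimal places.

Probabilities are the counts divided by 193.
Repeatedly combine the two least-probable nodes; the expected code length is the sum of the merged weights.
merge 5/193 + 8/193 → 13/193
merge 11/193 + 13/193 → 24/193
merge 18/193 + 23/193 → 41/193
merge 24/193 + 24/193 → 48/193
merge 41/193 + 48/193 → 89/193
merge 51/193 + 53/193 → 104/193
merge 89/193 + 104/193 → 1
L = 13/193 + 24/193 + 41/193 + 48/193 + 89/193 + 104/193 + 1 = 512/193 ≈ 2.653 bits/symbol.

2.653 bits/symbol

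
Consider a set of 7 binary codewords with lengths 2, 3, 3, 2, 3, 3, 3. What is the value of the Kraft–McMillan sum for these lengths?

With common denominator 2^3 = 8: Σ 2^(−ℓᵢ) = 2/8 + 1/8 + 1/8 + 2/8 + 1/8 + 1/8 + 1/8 = 9/8 = 1.125.

1.125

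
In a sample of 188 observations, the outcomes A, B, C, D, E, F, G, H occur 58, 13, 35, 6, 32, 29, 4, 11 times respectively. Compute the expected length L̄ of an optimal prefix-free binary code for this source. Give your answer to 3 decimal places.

Probabilities are the counts divided by 188.
Repeatedly combine the two least-probable nodes; the expected code length is the sum of the merged weights.
merge 1/47 + 3/94 → 5/94
merge 5/94 + 11/188 → 21/188
merge 13/188 + 21/188 → 17/94
merge 29/188 + 8/47 → 61/188
merge 17/94 + 35/188 → 69/188
merge 29/94 + 61/188 → 119/188
merge 69/188 + 119/188 → 1
L = 5/94 + 21/188 + 17/94 + 61/188 + 69/188 + 119/188 + 1 = 251/94 ≈ 2.670 bits/symbol.

2.670 bits/symbol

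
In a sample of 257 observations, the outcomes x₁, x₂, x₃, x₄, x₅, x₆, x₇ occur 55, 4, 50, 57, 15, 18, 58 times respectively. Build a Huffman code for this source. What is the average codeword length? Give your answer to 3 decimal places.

Probabilities are the counts divided by 257.
Repeatedly combine the two least-probable nodes; the expected code length is the sum of the merged weights.
merge 4/257 + 15/257 → 19/257
merge 18/257 + 19/257 → 37/257
merge 37/257 + 50/257 → 87/257
merge 55/257 + 57/257 → 112/257
merge 58/257 + 87/257 → 145/257
merge 112/257 + 145/257 → 1
L = 19/257 + 37/257 + 87/257 + 112/257 + 145/257 + 1 = 657/257 ≈ 2.556 bits/symbol.

2.556 bits/symbol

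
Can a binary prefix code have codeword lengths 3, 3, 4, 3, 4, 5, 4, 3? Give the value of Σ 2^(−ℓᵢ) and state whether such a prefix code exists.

0.71875; yes

With common denominator 2^5 = 32: Σ 2^(−ℓᵢ) = 4/32 + 4/32 + 2/32 + 4/32 + 2/32 + 1/32 + 2/32 + 4/32 = 23/32 = 0.71875.
Kraft's inequality requires Σ ≤ 1; here Σ = 0.71875 ≤ 1, so such a prefix code exists.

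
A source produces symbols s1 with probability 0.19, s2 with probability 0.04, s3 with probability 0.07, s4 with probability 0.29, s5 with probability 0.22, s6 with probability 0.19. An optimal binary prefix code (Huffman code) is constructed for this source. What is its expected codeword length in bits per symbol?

Repeatedly combine the two least-probable nodes; the expected code length is the sum of the merged weights.
merge 1/25 + 7/100 → 11/100
merge 11/100 + 19/100 → 3/10
merge 19/100 + 11/50 → 41/100
merge 29/100 + 3/10 → 59/100
merge 41/100 + 59/100 → 1
L = 11/100 + 3/10 + 41/100 + 59/100 + 1 = 241/100 = 2.41 bits/symbol.

2.41 bits/symbol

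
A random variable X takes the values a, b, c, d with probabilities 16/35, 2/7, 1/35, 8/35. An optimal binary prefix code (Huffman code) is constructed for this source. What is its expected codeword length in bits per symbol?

1.8 bits/symbol

Repeatedly combine the two least-probable nodes; the expected code length is the sum of the merged weights.
merge 1/35 + 8/35 → 9/35
merge 9/35 + 2/7 → 19/35
merge 16/35 + 19/35 → 1
L = 9/35 + 19/35 + 1 = 9/5 = 1.8 bits/symbol.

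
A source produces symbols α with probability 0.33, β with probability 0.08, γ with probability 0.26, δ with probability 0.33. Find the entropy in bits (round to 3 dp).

H = −Σ pᵢ log₂ pᵢ.
−0.33·log₂(0.33) = 0.5278
−0.08·log₂(0.08) = 0.2915
−0.26·log₂(0.26) = 0.5053
−0.33·log₂(0.33) = 0.5278
Sum ≈ 1.8524 → 1.852 bits.

1.852 bits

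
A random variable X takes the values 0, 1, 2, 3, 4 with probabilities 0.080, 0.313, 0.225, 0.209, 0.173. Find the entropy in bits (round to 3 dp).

H = −Σ pᵢ log₂ pᵢ.
−0.080·log₂(0.080) = 0.2915
−0.313·log₂(0.313) = 0.5245
−0.225·log₂(0.225) = 0.4842
−0.209·log₂(0.209) = 0.4720
−0.173·log₂(0.173) = 0.4379
Sum ≈ 2.2101 → 2.210 bits.

2.210 bits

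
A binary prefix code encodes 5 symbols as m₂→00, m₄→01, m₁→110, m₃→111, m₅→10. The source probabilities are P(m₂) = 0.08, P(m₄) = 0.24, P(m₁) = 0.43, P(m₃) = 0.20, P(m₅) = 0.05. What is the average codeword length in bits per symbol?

2.63 bits/symbol

L̄ = Σ pᵢ·ℓᵢ = 0.08·2 + 0.24·2 + 0.43·3 + 0.20·3 + 0.05·2 = 2.63 bits/symbol.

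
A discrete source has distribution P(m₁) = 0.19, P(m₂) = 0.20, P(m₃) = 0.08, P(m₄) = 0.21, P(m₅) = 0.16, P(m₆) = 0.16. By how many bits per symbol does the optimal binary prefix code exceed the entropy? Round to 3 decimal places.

0.060 bits

Entropy H = −Σ p log₂ p ≈ 2.5300 bits.
Huffman merges: 2/25+4/25→6/25; 4/25+19/100→7/20; 1/5+21/100→41/100; 6/25+7/20→59/100; 41/100+59/100→1. L = 259/100 ≈ 2.5900.
L − H = 2.5900 − 2.5300 = 0.060 bits.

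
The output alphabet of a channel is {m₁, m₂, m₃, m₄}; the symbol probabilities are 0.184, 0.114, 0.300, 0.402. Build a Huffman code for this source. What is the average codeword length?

Repeatedly combine the two least-probable nodes; the expected code length is the sum of the merged weights.
merge 57/500 + 23/125 → 149/500
merge 149/500 + 3/10 → 299/500
merge 201/500 + 299/500 → 1
L = 149/500 + 299/500 + 1 = 237/125 = 1.896 bits/symbol.

1.896 bits/symbol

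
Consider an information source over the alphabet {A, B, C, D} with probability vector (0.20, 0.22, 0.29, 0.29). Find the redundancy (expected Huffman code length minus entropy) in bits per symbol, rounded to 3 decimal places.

0.019 bits

Entropy H = −Σ p log₂ p ≈ 1.9808 bits.
Huffman merges: 1/5+11/50→21/50; 29/100+29/100→29/50; 21/50+29/50→1. L = 2 ≈ 2.0000.
L − H = 2.0000 − 1.9808 = 0.019 bits.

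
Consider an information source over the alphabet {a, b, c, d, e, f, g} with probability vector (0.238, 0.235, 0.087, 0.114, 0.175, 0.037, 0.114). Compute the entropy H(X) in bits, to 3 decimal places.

2.621 bits

H = −Σ pᵢ log₂ pᵢ.
−0.238·log₂(0.238) = 0.4929
−0.235·log₂(0.235) = 0.4910
−0.087·log₂(0.087) = 0.3065
−0.114·log₂(0.114) = 0.3571
−0.175·log₂(0.175) = 0.4401
−0.037·log₂(0.037) = 0.1760
−0.114·log₂(0.114) = 0.3571
Sum ≈ 2.6207 → 2.621 bits.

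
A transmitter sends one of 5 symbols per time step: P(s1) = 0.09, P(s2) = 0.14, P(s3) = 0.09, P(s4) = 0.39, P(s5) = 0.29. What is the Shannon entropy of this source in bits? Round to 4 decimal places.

2.0701 bits

H = −Σ pᵢ log₂ pᵢ.
−0.09·log₂(0.09) = 0.3127
−0.14·log₂(0.14) = 0.3971
−0.09·log₂(0.09) = 0.3127
−0.39·log₂(0.39) = 0.5298
−0.29·log₂(0.29) = 0.5179
Sum ≈ 2.0701 → 2.0701 bits.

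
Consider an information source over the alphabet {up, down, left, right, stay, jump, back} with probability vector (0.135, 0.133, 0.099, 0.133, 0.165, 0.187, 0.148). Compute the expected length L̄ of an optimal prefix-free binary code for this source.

2.813 bits/symbol

Repeatedly combine the two least-probable nodes; the expected code length is the sum of the merged weights.
merge 99/1000 + 133/1000 → 29/125
merge 133/1000 + 27/200 → 67/250
merge 37/250 + 33/200 → 313/1000
merge 187/1000 + 29/125 → 419/1000
merge 67/250 + 313/1000 → 581/1000
merge 419/1000 + 581/1000 → 1
L = 29/125 + 67/250 + 313/1000 + 419/1000 + 581/1000 + 1 = 2813/1000 = 2.813 bits/symbol.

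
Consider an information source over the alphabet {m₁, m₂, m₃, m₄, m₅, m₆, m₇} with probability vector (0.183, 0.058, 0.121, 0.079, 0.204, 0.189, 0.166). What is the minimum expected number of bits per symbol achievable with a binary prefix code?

Repeatedly combine the two least-probable nodes; the expected code length is the sum of the merged weights.
merge 29/500 + 79/1000 → 137/1000
merge 121/1000 + 137/1000 → 129/500
merge 83/500 + 183/1000 → 349/1000
merge 189/1000 + 51/250 → 393/1000
merge 129/500 + 349/1000 → 607/1000
merge 393/1000 + 607/1000 → 1
L = 137/1000 + 129/500 + 349/1000 + 393/1000 + 607/1000 + 1 = 343/125 = 2.744 bits/symbol.

2.744 bits/symbol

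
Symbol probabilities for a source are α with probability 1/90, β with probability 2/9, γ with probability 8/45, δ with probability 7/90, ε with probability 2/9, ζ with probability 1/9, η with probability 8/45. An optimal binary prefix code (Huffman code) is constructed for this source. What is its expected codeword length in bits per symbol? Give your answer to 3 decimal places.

Repeatedly combine the two least-probable nodes; the expected code length is the sum of the merged weights.
merge 1/90 + 7/90 → 4/45
merge 4/45 + 1/9 → 1/5
merge 8/45 + 8/45 → 16/45
merge 1/5 + 2/9 → 19/45
merge 2/9 + 16/45 → 26/45
merge 19/45 + 26/45 → 1
L = 4/45 + 1/5 + 16/45 + 19/45 + 26/45 + 1 = 119/45 ≈ 2.644 bits/symbol.

2.644 bits/symbol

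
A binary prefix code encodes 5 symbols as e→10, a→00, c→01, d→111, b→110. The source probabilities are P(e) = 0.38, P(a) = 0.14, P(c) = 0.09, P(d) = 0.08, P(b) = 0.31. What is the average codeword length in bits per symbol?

2.39 bits/symbol

L̄ = Σ pᵢ·ℓᵢ = 0.38·2 + 0.14·2 + 0.09·2 + 0.08·3 + 0.31·3 = 2.39 bits/symbol.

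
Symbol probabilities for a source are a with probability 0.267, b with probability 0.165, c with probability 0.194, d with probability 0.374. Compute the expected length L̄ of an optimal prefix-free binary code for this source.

Repeatedly combine the two least-probable nodes; the expected code length is the sum of the merged weights.
merge 33/200 + 97/500 → 359/1000
merge 267/1000 + 359/1000 → 313/500
merge 187/500 + 313/500 → 1
L = 359/1000 + 313/500 + 1 = 397/200 = 1.985 bits/symbol.

1.985 bits/symbol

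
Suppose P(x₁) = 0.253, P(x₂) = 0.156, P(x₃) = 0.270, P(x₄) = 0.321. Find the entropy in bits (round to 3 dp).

1.956 bits

H = −Σ pᵢ log₂ pᵢ.
−0.253·log₂(0.253) = 0.5016
−0.156·log₂(0.156) = 0.4181
−0.270·log₂(0.270) = 0.5100
−0.321·log₂(0.321) = 0.5262
Sum ≈ 1.9560 → 1.956 bits.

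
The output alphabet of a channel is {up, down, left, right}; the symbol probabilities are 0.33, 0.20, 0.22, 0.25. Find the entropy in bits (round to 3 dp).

1.973 bits

H = −Σ pᵢ log₂ pᵢ.
−0.33·log₂(0.33) = 0.5278
−0.20·log₂(0.20) = 0.4644
−0.22·log₂(0.22) = 0.4806
−0.25·log₂(0.25) = 0.5000
Sum ≈ 1.9728 → 1.973 bits.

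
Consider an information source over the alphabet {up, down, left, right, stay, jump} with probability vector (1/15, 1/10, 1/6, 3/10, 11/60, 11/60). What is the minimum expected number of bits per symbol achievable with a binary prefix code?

Repeatedly combine the two least-probable nodes; the expected code length is the sum of the merged weights.
merge 1/15 + 1/10 → 1/6
merge 1/6 + 1/6 → 1/3
merge 11/60 + 11/60 → 11/30
merge 3/10 + 1/3 → 19/30
merge 11/30 + 19/30 → 1
L = 1/6 + 1/3 + 11/30 + 19/30 + 1 = 5/2 = 2.5 bits/symbol.

2.5 bits/symbol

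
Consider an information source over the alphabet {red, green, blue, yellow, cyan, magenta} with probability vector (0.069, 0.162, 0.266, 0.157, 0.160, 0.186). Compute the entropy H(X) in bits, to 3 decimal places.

H = −Σ pᵢ log₂ pᵢ.
−0.069·log₂(0.069) = 0.2662
−0.162·log₂(0.162) = 0.4254
−0.266·log₂(0.266) = 0.5082
−0.157·log₂(0.157) = 0.4194
−0.160·log₂(0.160) = 0.4230
−0.186·log₂(0.186) = 0.4514
Sum ≈ 2.4935 → 2.493 bits.

2.493 bits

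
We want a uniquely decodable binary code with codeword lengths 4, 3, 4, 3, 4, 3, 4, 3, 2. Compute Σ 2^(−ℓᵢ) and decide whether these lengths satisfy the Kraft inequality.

With common denominator 2^4 = 16: Σ 2^(−ℓᵢ) = 1/16 + 2/16 + 1/16 + 2/16 + 1/16 + 2/16 + 1/16 + 2/16 + 4/16 = 16/16 = 1.
Kraft's inequality requires Σ ≤ 1; here Σ = 1 ≤ 1, so such a prefix code exists.

1; yes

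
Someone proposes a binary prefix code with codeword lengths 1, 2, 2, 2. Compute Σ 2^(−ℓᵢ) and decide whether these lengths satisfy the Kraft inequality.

1.25; no

With common denominator 2^2 = 4: Σ 2^(−ℓᵢ) = 2/4 + 1/4 + 1/4 + 1/4 = 5/4 = 1.25.
Kraft's inequality requires Σ ≤ 1; here Σ = 1.25 > 1, so no such prefix code exists.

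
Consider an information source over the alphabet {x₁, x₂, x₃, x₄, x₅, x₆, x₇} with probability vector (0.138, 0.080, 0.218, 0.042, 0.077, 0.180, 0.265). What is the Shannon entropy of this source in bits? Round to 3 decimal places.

H = −Σ pᵢ log₂ pᵢ.
−0.138·log₂(0.138) = 0.3943
−0.080·log₂(0.080) = 0.2915
−0.218·log₂(0.218) = 0.4791
−0.042·log₂(0.042) = 0.1921
−0.077·log₂(0.077) = 0.2848
−0.180·log₂(0.180) = 0.4453
−0.265·log₂(0.265) = 0.5077
Sum ≈ 2.5948 → 2.595 bits.

2.595 bits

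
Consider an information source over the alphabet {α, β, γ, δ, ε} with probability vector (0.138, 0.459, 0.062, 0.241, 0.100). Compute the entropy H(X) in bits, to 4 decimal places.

H = −Σ pᵢ log₂ pᵢ.
−0.138·log₂(0.138) = 0.3943
−0.459·log₂(0.459) = 0.5157
−0.062·log₂(0.062) = 0.2487
−0.241·log₂(0.241) = 0.4947
−0.100·log₂(0.100) = 0.3322
Sum ≈ 1.9856 → 1.9856 bits.

1.9856 bits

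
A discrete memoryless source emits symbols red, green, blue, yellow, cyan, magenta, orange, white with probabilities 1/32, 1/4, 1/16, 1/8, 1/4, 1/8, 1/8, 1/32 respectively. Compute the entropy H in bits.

2.6875 bits

Each probability is a power of 1/2, so log₂(1/p) is an integer.
H = Σ p·log₂(1/p) = 1/32·5 + 1/4·2 + 1/16·4 + 1/8·3 + 1/4·2 + 1/8·3 + 1/8·3 + 1/32·5 = 2.6875 bits.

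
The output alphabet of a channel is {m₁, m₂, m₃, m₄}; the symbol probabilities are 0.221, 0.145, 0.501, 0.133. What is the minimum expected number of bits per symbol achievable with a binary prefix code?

1.777 bits/symbol

Repeatedly combine the two least-probable nodes; the expected code length is the sum of the merged weights.
merge 133/1000 + 29/200 → 139/500
merge 221/1000 + 139/500 → 499/1000
merge 499/1000 + 501/1000 → 1
L = 139/500 + 499/1000 + 1 = 1777/1000 = 1.777 bits/symbol.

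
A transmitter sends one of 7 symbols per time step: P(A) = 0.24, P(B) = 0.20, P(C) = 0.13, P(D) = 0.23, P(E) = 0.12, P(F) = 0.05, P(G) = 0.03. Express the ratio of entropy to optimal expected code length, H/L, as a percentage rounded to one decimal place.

98.2%

Entropy H = −Σ p log₂ p ≈ 2.5638 bits.
Huffman merges: 3/100+1/20→2/25; 2/25+3/25→1/5; 13/100+1/5→33/100; 1/5+23/100→43/100; 6/25+33/100→57/100; 43/100+57/100→1. L = 261/100 ≈ 2.6100.
Efficiency = H/L = 2.5638/2.6100 = 98.2%.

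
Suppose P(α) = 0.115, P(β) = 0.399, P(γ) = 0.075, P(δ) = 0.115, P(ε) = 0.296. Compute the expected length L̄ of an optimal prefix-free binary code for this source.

2.096 bits/symbol

Repeatedly combine the two least-probable nodes; the expected code length is the sum of the merged weights.
merge 3/40 + 23/200 → 19/100
merge 23/200 + 19/100 → 61/200
merge 37/125 + 61/200 → 601/1000
merge 399/1000 + 601/1000 → 1
L = 19/100 + 61/200 + 601/1000 + 1 = 262/125 = 2.096 bits/symbol.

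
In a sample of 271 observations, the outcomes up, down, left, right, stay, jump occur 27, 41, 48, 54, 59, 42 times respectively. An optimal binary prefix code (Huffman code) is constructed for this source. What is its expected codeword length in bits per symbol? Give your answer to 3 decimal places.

2.583 bits/symbol

Probabilities are the counts divided by 271.
Repeatedly combine the two least-probable nodes; the expected code length is the sum of the merged weights.
merge 27/271 + 41/271 → 68/271
merge 42/271 + 48/271 → 90/271
merge 54/271 + 59/271 → 113/271
merge 68/271 + 90/271 → 158/271
merge 113/271 + 158/271 → 1
L = 68/271 + 90/271 + 113/271 + 158/271 + 1 = 700/271 ≈ 2.583 bits/symbol.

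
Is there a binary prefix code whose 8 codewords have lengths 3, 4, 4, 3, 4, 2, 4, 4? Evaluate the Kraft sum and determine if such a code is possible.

With common denominator 2^4 = 16: Σ 2^(−ℓᵢ) = 2/16 + 1/16 + 1/16 + 2/16 + 1/16 + 4/16 + 1/16 + 1/16 = 13/16 = 0.8125.
Kraft's inequality requires Σ ≤ 1; here Σ = 0.8125 ≤ 1, so such a prefix code exists.

0.8125; yes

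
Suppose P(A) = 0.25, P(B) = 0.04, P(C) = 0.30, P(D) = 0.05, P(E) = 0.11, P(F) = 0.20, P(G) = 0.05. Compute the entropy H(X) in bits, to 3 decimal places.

2.454 bits

H = −Σ pᵢ log₂ pᵢ.
−0.25·log₂(0.25) = 0.5000
−0.04·log₂(0.04) = 0.1858
−0.30·log₂(0.30) = 0.5211
−0.05·log₂(0.05) = 0.2161
−0.11·log₂(0.11) = 0.3503
−0.20·log₂(0.20) = 0.4644
−0.05·log₂(0.05) = 0.2161
Sum ≈ 2.4537 → 2.454 bits.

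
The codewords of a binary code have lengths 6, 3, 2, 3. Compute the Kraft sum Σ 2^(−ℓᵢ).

With common denominator 2^6 = 64: Σ 2^(−ℓᵢ) = 1/64 + 8/64 + 16/64 + 8/64 = 33/64 = 0.515625.

0.515625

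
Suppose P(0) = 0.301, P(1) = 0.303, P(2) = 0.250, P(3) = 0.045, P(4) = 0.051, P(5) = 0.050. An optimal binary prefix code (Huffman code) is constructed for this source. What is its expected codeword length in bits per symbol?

Repeatedly combine the two least-probable nodes; the expected code length is the sum of the merged weights.
merge 9/200 + 1/20 → 19/200
merge 51/1000 + 19/200 → 73/500
merge 73/500 + 1/4 → 99/250
merge 301/1000 + 303/1000 → 151/250
merge 99/250 + 151/250 → 1
L = 19/200 + 73/500 + 99/250 + 151/250 + 1 = 2241/1000 = 2.241 bits/symbol.

2.241 bits/symbol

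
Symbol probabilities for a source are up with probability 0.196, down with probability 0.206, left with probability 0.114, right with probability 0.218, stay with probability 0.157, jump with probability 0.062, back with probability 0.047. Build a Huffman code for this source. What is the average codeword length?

Repeatedly combine the two least-probable nodes; the expected code length is the sum of the merged weights.
merge 47/1000 + 31/500 → 109/1000
merge 109/1000 + 57/500 → 223/1000
merge 157/1000 + 49/250 → 353/1000
merge 103/500 + 109/500 → 53/125
merge 223/1000 + 353/1000 → 72/125
merge 53/125 + 72/125 → 1
L = 109/1000 + 223/1000 + 353/1000 + 53/125 + 72/125 + 1 = 537/200 = 2.685 bits/symbol.

2.685 bits/symbol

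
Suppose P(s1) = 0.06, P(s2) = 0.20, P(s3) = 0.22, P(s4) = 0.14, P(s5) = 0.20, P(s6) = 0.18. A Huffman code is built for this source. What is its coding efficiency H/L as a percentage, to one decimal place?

96.7%

Entropy H = −Σ p log₂ p ≈ 2.4953 bits.
Huffman merges: 3/50+7/50→1/5; 9/50+1/5→19/50; 1/5+1/5→2/5; 11/50+19/50→3/5; 2/5+3/5→1. L = 129/50 ≈ 2.5800.
Efficiency = H/L = 2.4953/2.5800 = 96.7%.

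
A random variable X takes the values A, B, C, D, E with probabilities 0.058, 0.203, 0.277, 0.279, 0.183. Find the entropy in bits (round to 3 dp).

2.180 bits

H = −Σ pᵢ log₂ pᵢ.
−0.058·log₂(0.058) = 0.2383
−0.203·log₂(0.203) = 0.4670
−0.277·log₂(0.277) = 0.5130
−0.279·log₂(0.279) = 0.5138
−0.183·log₂(0.183) = 0.4484
Sum ≈ 2.1804 → 2.180 bits.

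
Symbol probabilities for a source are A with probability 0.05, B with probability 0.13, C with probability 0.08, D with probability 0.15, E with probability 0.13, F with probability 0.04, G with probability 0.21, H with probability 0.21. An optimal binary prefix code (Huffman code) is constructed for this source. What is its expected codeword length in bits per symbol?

2.84 bits/symbol

Repeatedly combine the two least-probable nodes; the expected code length is the sum of the merged weights.
merge 1/25 + 1/20 → 9/100
merge 2/25 + 9/100 → 17/100
merge 13/100 + 13/100 → 13/50
merge 3/20 + 17/100 → 8/25
merge 21/100 + 21/100 → 21/50
merge 13/50 + 8/25 → 29/50
merge 21/50 + 29/50 → 1
L = 9/100 + 17/100 + 13/50 + 8/25 + 21/50 + 29/50 + 1 = 71/25 = 2.84 bits/symbol.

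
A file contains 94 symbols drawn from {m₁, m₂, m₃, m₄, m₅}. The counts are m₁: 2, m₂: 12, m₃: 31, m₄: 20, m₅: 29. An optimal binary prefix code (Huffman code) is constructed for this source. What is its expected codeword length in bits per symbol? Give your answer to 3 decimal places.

Probabilities are the counts divided by 94.
Repeatedly combine the two least-probable nodes; the expected code length is the sum of the merged weights.
merge 1/47 + 6/47 → 7/47
merge 7/47 + 10/47 → 17/47
merge 29/94 + 31/94 → 30/47
merge 17/47 + 30/47 → 1
L = 7/47 + 17/47 + 30/47 + 1 = 101/47 ≈ 2.149 bits/symbol.

2.149 bits/symbol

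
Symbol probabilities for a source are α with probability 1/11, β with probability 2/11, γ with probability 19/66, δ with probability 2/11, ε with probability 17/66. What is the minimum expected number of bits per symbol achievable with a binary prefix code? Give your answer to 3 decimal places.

2.273 bits/symbol

Repeatedly combine the two least-probable nodes; the expected code length is the sum of the merged weights.
merge 1/11 + 2/11 → 3/11
merge 2/11 + 17/66 → 29/66
merge 3/11 + 19/66 → 37/66
merge 29/66 + 37/66 → 1
L = 3/11 + 29/66 + 37/66 + 1 = 25/11 ≈ 2.273 bits/symbol.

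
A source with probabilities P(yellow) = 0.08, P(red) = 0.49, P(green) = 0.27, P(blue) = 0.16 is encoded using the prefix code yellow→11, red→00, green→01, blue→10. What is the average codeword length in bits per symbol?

2 bits/symbol

L̄ = Σ pᵢ·ℓᵢ = 0.08·2 + 0.49·2 + 0.27·2 + 0.16·2 = 2 bits/symbol.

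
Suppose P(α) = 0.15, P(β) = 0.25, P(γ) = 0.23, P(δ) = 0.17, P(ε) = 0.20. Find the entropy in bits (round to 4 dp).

2.2972 bits

H = −Σ pᵢ log₂ pᵢ.
−0.15·log₂(0.15) = 0.4105
−0.25·log₂(0.25) = 0.5000
−0.23·log₂(0.23) = 0.4877
−0.17·log₂(0.17) = 0.4346
−0.20·log₂(0.20) = 0.4644
Sum ≈ 2.2972 → 2.2972 bits.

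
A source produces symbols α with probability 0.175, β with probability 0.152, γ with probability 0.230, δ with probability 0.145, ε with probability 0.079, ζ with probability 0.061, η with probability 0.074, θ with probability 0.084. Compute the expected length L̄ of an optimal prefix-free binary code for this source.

2.893 bits/symbol

Repeatedly combine the two least-probable nodes; the expected code length is the sum of the merged weights.
merge 61/1000 + 37/500 → 27/200
merge 79/1000 + 21/250 → 163/1000
merge 27/200 + 29/200 → 7/25
merge 19/125 + 163/1000 → 63/200
merge 7/40 + 23/100 → 81/200
merge 7/25 + 63/200 → 119/200
merge 81/200 + 119/200 → 1
L = 27/200 + 163/1000 + 7/25 + 63/200 + 81/200 + 119/200 + 1 = 2893/1000 = 2.893 bits/symbol.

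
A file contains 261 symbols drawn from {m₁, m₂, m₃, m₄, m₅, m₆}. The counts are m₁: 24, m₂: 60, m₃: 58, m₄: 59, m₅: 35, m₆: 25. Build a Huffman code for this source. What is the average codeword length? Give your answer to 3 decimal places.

Probabilities are the counts divided by 261.
Repeatedly combine the two least-probable nodes; the expected code length is the sum of the merged weights.
merge 8/87 + 25/261 → 49/261
merge 35/261 + 49/261 → 28/87
merge 2/9 + 59/261 → 13/29
merge 20/87 + 28/87 → 16/29
merge 13/29 + 16/29 → 1
L = 49/261 + 28/87 + 13/29 + 16/29 + 1 = 655/261 ≈ 2.510 bits/symbol.

2.510 bits/symbol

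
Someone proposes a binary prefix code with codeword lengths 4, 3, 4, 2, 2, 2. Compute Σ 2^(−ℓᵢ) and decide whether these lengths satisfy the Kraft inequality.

With common denominator 2^4 = 16: Σ 2^(−ℓᵢ) = 1/16 + 2/16 + 1/16 + 4/16 + 4/16 + 4/16 = 16/16 = 1.
Kraft's inequality requires Σ ≤ 1; here Σ = 1 ≤ 1, so such a prefix code exists.

1; yes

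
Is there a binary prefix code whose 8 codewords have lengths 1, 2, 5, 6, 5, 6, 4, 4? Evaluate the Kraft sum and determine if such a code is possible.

With common denominator 2^6 = 64: Σ 2^(−ℓᵢ) = 32/64 + 16/64 + 2/64 + 1/64 + 2/64 + 1/64 + 4/64 + 4/64 = 62/64 = 0.96875.
Kraft's inequality requires Σ ≤ 1; here Σ = 0.96875 ≤ 1, so such a prefix code exists.

0.96875; yes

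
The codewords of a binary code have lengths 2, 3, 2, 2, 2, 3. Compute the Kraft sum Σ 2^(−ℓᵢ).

With common denominator 2^3 = 8: Σ 2^(−ℓᵢ) = 2/8 + 1/8 + 2/8 + 2/8 + 2/8 + 1/8 = 10/8 = 1.25.

1.25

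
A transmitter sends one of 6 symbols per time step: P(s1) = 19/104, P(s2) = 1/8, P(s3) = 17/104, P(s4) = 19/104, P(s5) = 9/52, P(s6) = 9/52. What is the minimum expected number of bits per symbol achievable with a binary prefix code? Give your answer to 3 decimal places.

Repeatedly combine the two least-probable nodes; the expected code length is the sum of the merged weights.
merge 1/8 + 17/104 → 15/52
merge 9/52 + 9/52 → 9/26
merge 19/104 + 19/104 → 19/52
merge 15/52 + 9/26 → 33/52
merge 19/52 + 33/52 → 1
L = 15/52 + 9/26 + 19/52 + 33/52 + 1 = 137/52 ≈ 2.635 bits/symbol.

2.635 bits/symbol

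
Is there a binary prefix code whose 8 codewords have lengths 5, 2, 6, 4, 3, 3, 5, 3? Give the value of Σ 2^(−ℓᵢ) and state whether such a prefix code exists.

0.765625; yes

With common denominator 2^6 = 64: Σ 2^(−ℓᵢ) = 2/64 + 16/64 + 1/64 + 4/64 + 8/64 + 8/64 + 2/64 + 8/64 = 49/64 = 0.765625.
Kraft's inequality requires Σ ≤ 1; here Σ = 0.765625 ≤ 1, so such a prefix code exists.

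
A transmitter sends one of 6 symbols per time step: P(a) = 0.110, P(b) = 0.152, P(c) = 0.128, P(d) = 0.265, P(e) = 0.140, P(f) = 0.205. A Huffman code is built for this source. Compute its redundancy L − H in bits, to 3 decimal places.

Entropy H = −Σ p log₂ p ≈ 2.5165 bits.
Huffman merges: 11/100+16/125→119/500; 7/50+19/125→73/250; 41/200+119/500→443/1000; 53/200+73/250→557/1000; 443/1000+557/1000→1. L = 253/100 ≈ 2.5300.
L − H = 2.5300 − 2.5165 = 0.013 bits.

0.013 bits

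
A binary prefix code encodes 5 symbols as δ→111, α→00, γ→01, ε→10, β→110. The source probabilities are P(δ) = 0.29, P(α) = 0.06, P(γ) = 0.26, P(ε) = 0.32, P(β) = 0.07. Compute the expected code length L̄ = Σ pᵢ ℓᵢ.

2.36 bits/symbol

L̄ = Σ pᵢ·ℓᵢ = 0.29·3 + 0.06·2 + 0.26·2 + 0.32·2 + 0.07·3 = 2.36 bits/symbol.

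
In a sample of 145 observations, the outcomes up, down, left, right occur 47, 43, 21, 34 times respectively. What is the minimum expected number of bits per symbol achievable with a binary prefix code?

Probabilities are the counts divided by 145.
Repeatedly combine the two least-probable nodes; the expected code length is the sum of the merged weights.
merge 21/145 + 34/145 → 11/29
merge 43/145 + 47/145 → 18/29
merge 11/29 + 18/29 → 1
L = 11/29 + 18/29 + 1 = 2 bits/symbol.

2 bits/symbol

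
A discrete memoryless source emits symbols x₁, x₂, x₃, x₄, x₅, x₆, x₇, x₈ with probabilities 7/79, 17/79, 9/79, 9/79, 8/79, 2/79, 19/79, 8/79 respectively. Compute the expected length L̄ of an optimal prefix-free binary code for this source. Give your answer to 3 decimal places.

2.861 bits/symbol

Repeatedly combine the two least-probable nodes; the expected code length is the sum of the merged weights.
merge 2/79 + 7/79 → 9/79
merge 8/79 + 8/79 → 16/79
merge 9/79 + 9/79 → 18/79
merge 9/79 + 16/79 → 25/79
merge 17/79 + 18/79 → 35/79
merge 19/79 + 25/79 → 44/79
merge 35/79 + 44/79 → 1
L = 9/79 + 16/79 + 18/79 + 25/79 + 35/79 + 44/79 + 1 = 226/79 ≈ 2.861 bits/symbol.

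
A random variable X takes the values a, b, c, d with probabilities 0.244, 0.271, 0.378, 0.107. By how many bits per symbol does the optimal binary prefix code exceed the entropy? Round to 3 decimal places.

Entropy H = −Σ p log₂ p ≈ 1.8826 bits.
Huffman merges: 107/1000+61/250→351/1000; 271/1000+351/1000→311/500; 189/500+311/500→1. L = 1973/1000 ≈ 1.9730.
L − H = 1.9730 − 1.8826 = 0.090 bits.

0.090 bits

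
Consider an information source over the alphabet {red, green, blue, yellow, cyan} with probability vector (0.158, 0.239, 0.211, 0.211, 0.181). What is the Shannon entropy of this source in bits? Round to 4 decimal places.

H = −Σ pᵢ log₂ pᵢ.
−0.158·log₂(0.158) = 0.4206
−0.239·log₂(0.239) = 0.4935
−0.211·log₂(0.211) = 0.4736
−0.211·log₂(0.211) = 0.4736
−0.181·log₂(0.181) = 0.4463
Sum ≈ 2.3077 → 2.3077 bits.

2.3077 bits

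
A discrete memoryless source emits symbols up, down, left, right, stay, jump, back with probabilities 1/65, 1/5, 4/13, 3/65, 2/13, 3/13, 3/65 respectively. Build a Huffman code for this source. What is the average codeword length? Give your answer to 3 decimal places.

Repeatedly combine the two least-probable nodes; the expected code length is the sum of the merged weights.
merge 1/65 + 3/65 → 4/65
merge 3/65 + 4/65 → 7/65
merge 7/65 + 2/13 → 17/65
merge 1/5 + 3/13 → 28/65
merge 17/65 + 4/13 → 37/65
merge 28/65 + 37/65 → 1
L = 4/65 + 7/65 + 17/65 + 28/65 + 37/65 + 1 = 158/65 ≈ 2.431 bits/symbol.

2.431 bits/symbol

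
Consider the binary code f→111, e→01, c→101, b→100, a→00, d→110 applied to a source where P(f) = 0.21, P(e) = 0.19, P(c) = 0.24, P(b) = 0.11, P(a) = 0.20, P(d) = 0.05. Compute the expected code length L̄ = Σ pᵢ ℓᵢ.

2.61 bits/symbol

L̄ = Σ pᵢ·ℓᵢ = 0.21·3 + 0.19·2 + 0.24·3 + 0.11·3 + 0.20·2 + 0.05·3 = 2.61 bits/symbol.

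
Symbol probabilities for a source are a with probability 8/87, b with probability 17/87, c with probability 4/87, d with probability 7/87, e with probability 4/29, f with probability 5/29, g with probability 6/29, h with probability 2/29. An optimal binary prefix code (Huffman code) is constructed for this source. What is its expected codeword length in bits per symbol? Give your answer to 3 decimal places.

2.885 bits/symbol

Repeatedly combine the two least-probable nodes; the expected code length is the sum of the merged weights.
merge 4/87 + 2/29 → 10/87
merge 7/87 + 8/87 → 5/29
merge 10/87 + 4/29 → 22/87
merge 5/29 + 5/29 → 10/29
merge 17/87 + 6/29 → 35/87
merge 22/87 + 10/29 → 52/87
merge 35/87 + 52/87 → 1
L = 10/87 + 5/29 + 22/87 + 10/29 + 35/87 + 52/87 + 1 = 251/87 ≈ 2.885 bits/symbol.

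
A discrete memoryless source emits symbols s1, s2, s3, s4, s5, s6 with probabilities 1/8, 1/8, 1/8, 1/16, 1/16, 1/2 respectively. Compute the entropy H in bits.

Each probability is a power of 1/2, so log₂(1/p) is an integer.
H = Σ p·log₂(1/p) = 1/8·3 + 1/8·3 + 1/8·3 + 1/16·4 + 1/16·4 + 1/2·1 = 2.125 bits.

2.125 bits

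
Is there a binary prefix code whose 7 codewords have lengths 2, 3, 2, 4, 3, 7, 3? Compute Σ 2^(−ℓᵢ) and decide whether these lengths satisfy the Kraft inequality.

0.9453125; yes

With common denominator 2^7 = 128: Σ 2^(−ℓᵢ) = 32/128 + 16/128 + 32/128 + 8/128 + 16/128 + 1/128 + 16/128 = 121/128 = 0.9453125.
Kraft's inequality requires Σ ≤ 1; here Σ = 0.9453125 ≤ 1, so such a prefix code exists.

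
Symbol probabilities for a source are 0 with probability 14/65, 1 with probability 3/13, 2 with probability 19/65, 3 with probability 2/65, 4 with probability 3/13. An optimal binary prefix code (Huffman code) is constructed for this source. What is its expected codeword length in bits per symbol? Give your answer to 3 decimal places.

2.246 bits/symbol

Repeatedly combine the two least-probable nodes; the expected code length is the sum of the merged weights.
merge 2/65 + 14/65 → 16/65
merge 3/13 + 3/13 → 6/13
merge 16/65 + 19/65 → 7/13
merge 6/13 + 7/13 → 1
L = 16/65 + 6/13 + 7/13 + 1 = 146/65 ≈ 2.246 bits/symbol.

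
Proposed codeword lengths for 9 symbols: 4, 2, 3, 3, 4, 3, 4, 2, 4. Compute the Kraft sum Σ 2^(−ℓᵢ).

1.125

With common denominator 2^4 = 16: Σ 2^(−ℓᵢ) = 1/16 + 4/16 + 2/16 + 2/16 + 1/16 + 2/16 + 1/16 + 4/16 + 1/16 = 18/16 = 1.125.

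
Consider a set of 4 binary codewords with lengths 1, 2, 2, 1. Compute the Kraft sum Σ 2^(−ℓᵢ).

1.5

With common denominator 2^2 = 4: Σ 2^(−ℓᵢ) = 2/4 + 1/4 + 1/4 + 2/4 = 6/4 = 1.5.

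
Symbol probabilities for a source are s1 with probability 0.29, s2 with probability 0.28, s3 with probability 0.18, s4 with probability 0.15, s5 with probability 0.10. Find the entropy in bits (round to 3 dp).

H = −Σ pᵢ log₂ pᵢ.
−0.29·log₂(0.29) = 0.5179
−0.28·log₂(0.28) = 0.5142
−0.18·log₂(0.18) = 0.4453
−0.15·log₂(0.15) = 0.4105
−0.10·log₂(0.10) = 0.3322
Sum ≈ 2.2202 → 2.220 bits.

2.220 bits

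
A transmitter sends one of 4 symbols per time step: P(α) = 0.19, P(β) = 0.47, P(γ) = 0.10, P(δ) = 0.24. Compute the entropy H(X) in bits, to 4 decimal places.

1.7935 bits

H = −Σ pᵢ log₂ pᵢ.
−0.19·log₂(0.19) = 0.4552
−0.47·log₂(0.47) = 0.5120
−0.10·log₂(0.10) = 0.3322
−0.24·log₂(0.24) = 0.4941
Sum ≈ 1.7935 → 1.7935 bits.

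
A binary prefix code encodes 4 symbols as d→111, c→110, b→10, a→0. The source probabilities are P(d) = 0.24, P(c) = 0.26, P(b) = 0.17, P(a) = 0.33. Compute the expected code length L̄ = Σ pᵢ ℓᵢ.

L̄ = Σ pᵢ·ℓᵢ = 0.24·3 + 0.26·3 + 0.17·2 + 0.33·1 = 2.17 bits/symbol.

2.17 bits/symbol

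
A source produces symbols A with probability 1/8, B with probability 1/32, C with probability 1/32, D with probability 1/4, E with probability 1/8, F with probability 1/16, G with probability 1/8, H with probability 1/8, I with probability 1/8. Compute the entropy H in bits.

2.9375 bits

Each probability is a power of 1/2, so log₂(1/p) is an integer.
H = Σ p·log₂(1/p) = 1/8·3 + 1/32·5 + 1/32·5 + 1/4·2 + 1/8·3 + 1/16·4 + 1/8·3 + 1/8·3 + 1/8·3 = 2.9375 bits.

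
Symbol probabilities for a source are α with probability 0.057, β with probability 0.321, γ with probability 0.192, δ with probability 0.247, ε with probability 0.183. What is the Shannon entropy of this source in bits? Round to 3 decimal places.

2.166 bits

H = −Σ pᵢ log₂ pᵢ.
−0.057·log₂(0.057) = 0.2356
−0.321·log₂(0.321) = 0.5262
−0.192·log₂(0.192) = 0.4571
−0.247·log₂(0.247) = 0.4983
−0.183·log₂(0.183) = 0.4484
Sum ≈ 2.1656 → 2.166 bits.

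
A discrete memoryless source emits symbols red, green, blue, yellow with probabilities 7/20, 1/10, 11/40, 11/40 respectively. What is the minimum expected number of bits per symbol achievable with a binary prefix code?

Repeatedly combine the two least-probable nodes; the expected code length is the sum of the merged weights.
merge 1/10 + 11/40 → 3/8
merge 11/40 + 7/20 → 5/8
merge 3/8 + 5/8 → 1
L = 3/8 + 5/8 + 1 = 2 bits/symbol.

2 bits/symbol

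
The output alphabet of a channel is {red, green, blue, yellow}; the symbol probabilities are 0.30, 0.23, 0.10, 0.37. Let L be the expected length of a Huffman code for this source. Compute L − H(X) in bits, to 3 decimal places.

Entropy H = −Σ p log₂ p ≈ 1.8717 bits.
Huffman merges: 1/10+23/100→33/100; 3/10+33/100→63/100; 37/100+63/100→1. L = 49/25 ≈ 1.9600.
L − H = 1.9600 − 1.8717 = 0.088 bits.

0.088 bits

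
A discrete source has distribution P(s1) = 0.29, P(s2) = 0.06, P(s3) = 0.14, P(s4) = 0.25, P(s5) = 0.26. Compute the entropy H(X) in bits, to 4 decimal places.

2.1638 bits

H = −Σ pᵢ log₂ pᵢ.
−0.29·log₂(0.29) = 0.5179
−0.06·log₂(0.06) = 0.2435
−0.14·log₂(0.14) = 0.3971
−0.25·log₂(0.25) = 0.5000
−0.26·log₂(0.26) = 0.5053
Sum ≈ 2.1638 → 2.1638 bits.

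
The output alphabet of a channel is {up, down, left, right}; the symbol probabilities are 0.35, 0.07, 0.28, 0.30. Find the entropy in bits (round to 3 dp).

H = −Σ pᵢ log₂ pᵢ.
−0.35·log₂(0.35) = 0.5301
−0.07·log₂(0.07) = 0.2686
−0.28·log₂(0.28) = 0.5142
−0.30·log₂(0.30) = 0.5211
Sum ≈ 1.8340 → 1.834 bits.

1.834 bits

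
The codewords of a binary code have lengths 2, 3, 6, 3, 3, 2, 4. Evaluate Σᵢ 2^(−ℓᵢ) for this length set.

0.953125

With common denominator 2^6 = 64: Σ 2^(−ℓᵢ) = 16/64 + 8/64 + 1/64 + 8/64 + 8/64 + 16/64 + 4/64 = 61/64 = 0.953125.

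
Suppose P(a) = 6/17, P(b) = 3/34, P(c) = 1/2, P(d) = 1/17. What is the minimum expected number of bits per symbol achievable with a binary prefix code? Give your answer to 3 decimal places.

1.647 bits/symbol

Repeatedly combine the two least-probable nodes; the expected code length is the sum of the merged weights.
merge 1/17 + 3/34 → 5/34
merge 5/34 + 6/17 → 1/2
merge 1/2 + 1/2 → 1
L = 5/34 + 1/2 + 1 = 28/17 ≈ 1.647 bits/symbol.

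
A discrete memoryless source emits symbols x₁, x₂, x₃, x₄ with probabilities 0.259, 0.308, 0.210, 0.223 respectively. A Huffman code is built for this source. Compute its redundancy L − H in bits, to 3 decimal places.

Entropy H = −Σ p log₂ p ≈ 1.9837 bits.
Huffman merges: 21/100+223/1000→433/1000; 259/1000+77/250→567/1000; 433/1000+567/1000→1. L = 2 ≈ 2.0000.
L − H = 2.0000 − 1.9837 = 0.016 bits.

0.016 bits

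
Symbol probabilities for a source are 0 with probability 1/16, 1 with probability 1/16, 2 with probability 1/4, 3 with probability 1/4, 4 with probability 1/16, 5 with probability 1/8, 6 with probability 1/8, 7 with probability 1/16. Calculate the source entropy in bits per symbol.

Each probability is a power of 1/2, so log₂(1/p) is an integer.
H = Σ p·log₂(1/p) = 1/16·4 + 1/16·4 + 1/4·2 + 1/4·2 + 1/16·4 + 1/8·3 + 1/8·3 + 1/16·4 = 2.75 bits.

2.75 bits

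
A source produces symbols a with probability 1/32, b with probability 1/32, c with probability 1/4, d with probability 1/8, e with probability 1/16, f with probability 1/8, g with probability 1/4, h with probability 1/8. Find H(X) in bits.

Each probability is a power of 1/2, so log₂(1/p) is an integer.
H = Σ p·log₂(1/p) = 1/32·5 + 1/32·5 + 1/4·2 + 1/8·3 + 1/16·4 + 1/8·3 + 1/4·2 + 1/8·3 = 2.6875 bits.

2.6875 bits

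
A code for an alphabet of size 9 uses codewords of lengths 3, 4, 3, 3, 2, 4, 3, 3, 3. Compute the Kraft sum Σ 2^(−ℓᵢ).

With common denominator 2^4 = 16: Σ 2^(−ℓᵢ) = 2/16 + 1/16 + 2/16 + 2/16 + 4/16 + 1/16 + 2/16 + 2/16 + 2/16 = 18/16 = 1.125.

1.125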